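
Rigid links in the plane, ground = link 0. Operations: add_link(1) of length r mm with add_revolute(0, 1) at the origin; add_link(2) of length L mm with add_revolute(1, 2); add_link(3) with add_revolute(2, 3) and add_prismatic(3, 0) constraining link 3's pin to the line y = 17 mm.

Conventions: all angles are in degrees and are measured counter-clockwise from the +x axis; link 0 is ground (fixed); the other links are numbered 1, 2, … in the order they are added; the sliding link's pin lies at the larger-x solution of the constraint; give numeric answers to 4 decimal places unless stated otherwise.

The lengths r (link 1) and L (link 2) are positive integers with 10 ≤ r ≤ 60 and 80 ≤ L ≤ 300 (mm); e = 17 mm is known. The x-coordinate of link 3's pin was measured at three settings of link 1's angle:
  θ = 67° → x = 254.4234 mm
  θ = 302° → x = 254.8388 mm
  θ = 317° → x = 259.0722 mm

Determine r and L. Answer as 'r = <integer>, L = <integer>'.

constraint per measurement: (x − r cos θ)² + (r sin θ − e)² = L²
subtracting the θ₁ and θ₂ equations cancels the r² and L² terms:
r = (x₁² − x₂²) / (2[(x₁cos θ₁ + e sin θ₁) − (x₂cos θ₂ + e sin θ₂)]) = 18.9986 → r = 19
L² = (x₁ − r cos θ₁)² + (r sin θ₁ − e)² = 61008.9969 → L = 247.0000 → L = 247
check at θ₃=317°: x = 259.0722 (printed 259.0722) ✓

r = 19, L = 247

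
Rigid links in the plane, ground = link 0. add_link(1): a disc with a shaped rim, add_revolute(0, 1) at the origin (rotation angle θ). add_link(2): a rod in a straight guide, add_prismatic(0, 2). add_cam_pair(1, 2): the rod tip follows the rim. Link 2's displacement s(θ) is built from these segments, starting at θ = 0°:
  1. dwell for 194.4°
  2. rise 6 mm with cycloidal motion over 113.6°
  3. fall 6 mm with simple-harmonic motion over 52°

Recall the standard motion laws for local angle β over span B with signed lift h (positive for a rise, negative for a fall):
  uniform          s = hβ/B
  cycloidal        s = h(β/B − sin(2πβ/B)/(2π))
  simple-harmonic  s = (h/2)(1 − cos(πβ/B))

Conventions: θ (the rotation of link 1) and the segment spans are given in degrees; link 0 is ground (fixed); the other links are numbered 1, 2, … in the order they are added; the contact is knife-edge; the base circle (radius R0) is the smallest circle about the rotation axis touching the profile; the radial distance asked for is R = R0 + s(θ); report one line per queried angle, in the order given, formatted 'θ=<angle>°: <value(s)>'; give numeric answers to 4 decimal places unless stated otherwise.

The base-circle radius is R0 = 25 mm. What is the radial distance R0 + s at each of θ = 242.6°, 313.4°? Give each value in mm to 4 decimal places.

segment 1 (0° to 194.4°, dwell): s unchanged at 0.0000
θ = 242.6° falls in segment 2 (194.4° to 308°, cycloidal, h = 6): β = 242.6 − 194.4 = 48.2°, B = 113.6°; Δs = 6·(0.4243 − sin(2π·0.4243)/(2π)) = 2.1085; s = 0.0000 + 2.1085 = 2.1085
segment 2 (194.4° to 308°, cycloidal, h = 6) is passed completely: s = 0.0000 + (6) = 6.0000
θ = 313.4° falls in segment 3 (308° to 360°, simple-harmonic, h = -6): β = 313.4 − 308 = 5.4°, B = 52°; Δs = -6/2·(1 − cos(π·0.1038)) = -0.1582; s = 6.0000 − 0.1582 = 5.8418
θ=242.6°: R = R0 + s = 25 + 2.1085 = 27.1085
θ=313.4°: R = R0 + s = 25 + 5.8418 = 30.8418

θ=242.6°: 27.1085
θ=313.4°: 30.8418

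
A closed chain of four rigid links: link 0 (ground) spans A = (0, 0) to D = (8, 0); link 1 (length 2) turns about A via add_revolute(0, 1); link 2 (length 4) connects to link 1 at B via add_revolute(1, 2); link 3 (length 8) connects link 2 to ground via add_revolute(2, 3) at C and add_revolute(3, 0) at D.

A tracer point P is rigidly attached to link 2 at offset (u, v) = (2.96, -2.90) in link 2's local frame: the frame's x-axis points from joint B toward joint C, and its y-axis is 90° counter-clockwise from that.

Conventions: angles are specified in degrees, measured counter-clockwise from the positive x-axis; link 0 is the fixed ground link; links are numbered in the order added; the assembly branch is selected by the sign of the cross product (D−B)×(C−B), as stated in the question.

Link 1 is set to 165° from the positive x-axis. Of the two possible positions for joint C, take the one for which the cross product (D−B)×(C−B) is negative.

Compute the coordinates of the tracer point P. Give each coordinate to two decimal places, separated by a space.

A=(0,0), D=(8.00,0)
B = A + 2.00·(cos165°, sin165°) = (-1.9319, 0.5176)
|BD| = 9.9453
circle(B,4.00) ∩ circle(D,8.00): a=2.5595, h=3.0739
  candidates: C₊=(0.7841,3.4542) cross=30.571; C₋=(0.4642,-2.6853) cross=-30.571
  branch - wants cross < 0 → take C=(0.4642,-2.6853) (cross=-30.571)
ex = (C−B)/|BC| = (0.5990,-0.8007); ey = (0.8007,0.5990)
P = B + 2.96·ex + -2.90·ey = (-2.4810,-3.5897)

-2.48 -3.59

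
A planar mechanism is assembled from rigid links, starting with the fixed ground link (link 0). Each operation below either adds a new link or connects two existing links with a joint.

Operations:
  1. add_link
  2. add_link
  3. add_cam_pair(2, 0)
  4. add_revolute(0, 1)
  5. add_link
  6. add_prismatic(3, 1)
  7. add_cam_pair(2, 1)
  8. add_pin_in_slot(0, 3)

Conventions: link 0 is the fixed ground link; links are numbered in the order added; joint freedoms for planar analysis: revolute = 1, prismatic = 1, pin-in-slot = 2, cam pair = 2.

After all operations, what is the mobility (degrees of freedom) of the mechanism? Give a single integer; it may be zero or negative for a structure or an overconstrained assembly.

link 0 = ground. State L|J1|J2 = 1|0|0
+link1  2|0|0
+link2  3|0|0
C(2,0) f=2→J2  3|0|1
R(0,1) f=1→J1  3|1|1
+link3  4|1|1
P(3,1) f=1→J1  4|2|1
C(2,1) f=2→J2  4|2|2
PS(0,3) f=2→J2  4|2|3
M = 3(4−1)−2·2−3 = 9−4−3 = 2

M = 2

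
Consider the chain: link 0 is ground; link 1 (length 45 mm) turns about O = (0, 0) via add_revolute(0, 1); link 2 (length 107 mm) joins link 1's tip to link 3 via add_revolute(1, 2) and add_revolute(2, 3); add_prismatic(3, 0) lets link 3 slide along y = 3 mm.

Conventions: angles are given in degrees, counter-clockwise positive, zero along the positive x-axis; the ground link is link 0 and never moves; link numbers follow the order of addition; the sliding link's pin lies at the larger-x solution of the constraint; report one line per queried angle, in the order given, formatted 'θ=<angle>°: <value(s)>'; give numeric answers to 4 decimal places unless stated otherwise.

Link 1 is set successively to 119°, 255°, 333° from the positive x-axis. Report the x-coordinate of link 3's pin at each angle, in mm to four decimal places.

geometry: r = 45 mm, L = 107 mm, e = 3 mm
θ=119°: crank pin P = (r cos θ, r sin θ) = (-21.816433, 39.357887)
θ=119°: h = r sin θ − e = 39.357887 − 3 = 36.357887
θ=119°: x = r cos θ + √(L² − h²) = -21.816433 + 100.633514 = 78.817081
θ=255°: crank pin P = (r cos θ, r sin θ) = (-11.646857, -43.466662)
θ=255°: h = r sin θ − e = -43.466662 − 3 = -46.466662
θ=255°: x = r cos θ + √(L² − h²) = -11.646857 + 96.383864 = 84.737007
θ=333°: crank pin P = (r cos θ, r sin θ) = (40.095294, -20.429572)
θ=333°: h = r sin θ − e = -20.429572 − 3 = -23.429572
θ=333°: x = r cos θ + √(L² − h²) = 40.095294 + 104.403329 = 144.498623

θ=119°: 78.8171
θ=255°: 84.7370
θ=333°: 144.4986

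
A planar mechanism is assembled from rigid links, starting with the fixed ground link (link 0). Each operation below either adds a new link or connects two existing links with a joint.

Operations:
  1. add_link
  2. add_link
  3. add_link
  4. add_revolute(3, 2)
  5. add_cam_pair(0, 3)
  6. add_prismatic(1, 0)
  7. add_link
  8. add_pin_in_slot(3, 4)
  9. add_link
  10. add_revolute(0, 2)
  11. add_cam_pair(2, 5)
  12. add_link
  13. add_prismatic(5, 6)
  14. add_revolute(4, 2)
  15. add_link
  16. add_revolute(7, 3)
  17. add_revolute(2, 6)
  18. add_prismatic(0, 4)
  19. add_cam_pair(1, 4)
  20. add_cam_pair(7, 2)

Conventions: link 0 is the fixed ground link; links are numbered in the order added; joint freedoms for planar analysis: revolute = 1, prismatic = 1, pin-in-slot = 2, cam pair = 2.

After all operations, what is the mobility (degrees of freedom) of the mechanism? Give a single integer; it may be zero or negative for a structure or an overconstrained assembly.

L=1 J1=0 J2=0
add link → L=2 J1=0 J2=0
add link → L=3 J1=0 J2=0
add link → L=4 J1=0 J2=0
R@3,2 dof=1 J1 → L=4 J1=1 J2=0
C@0,3 dof=2 J2 → L=4 J1=1 J2=1
P@1,0 dof=1 J1 → L=4 J1=2 J2=1
add link → L=5 J1=2 J2=1
PS@3,4 dof=2 J2 → L=5 J1=2 J2=2
add link → L=6 J1=2 J2=2
R@0,2 dof=1 J1 → L=6 J1=3 J2=2
C@2,5 dof=2 J2 → L=6 J1=3 J2=3
add link → L=7 J1=3 J2=3
P@5,6 dof=1 J1 → L=7 J1=4 J2=3
R@4,2 dof=1 J1 → L=7 J1=5 J2=3
add link → L=8 J1=5 J2=3
R@7,3 dof=1 J1 → L=8 J1=6 J2=3
R@2,6 dof=1 J1 → L=8 J1=7 J2=3
P@0,4 dof=1 J1 → L=8 J1=8 J2=3
C@1,4 dof=2 J2 → L=8 J1=8 J2=4
C@7,2 dof=2 J2 → L=8 J1=8 J2=5
M=3(L−1)−2J1−J2=3·7−2·8−5=0

M = 0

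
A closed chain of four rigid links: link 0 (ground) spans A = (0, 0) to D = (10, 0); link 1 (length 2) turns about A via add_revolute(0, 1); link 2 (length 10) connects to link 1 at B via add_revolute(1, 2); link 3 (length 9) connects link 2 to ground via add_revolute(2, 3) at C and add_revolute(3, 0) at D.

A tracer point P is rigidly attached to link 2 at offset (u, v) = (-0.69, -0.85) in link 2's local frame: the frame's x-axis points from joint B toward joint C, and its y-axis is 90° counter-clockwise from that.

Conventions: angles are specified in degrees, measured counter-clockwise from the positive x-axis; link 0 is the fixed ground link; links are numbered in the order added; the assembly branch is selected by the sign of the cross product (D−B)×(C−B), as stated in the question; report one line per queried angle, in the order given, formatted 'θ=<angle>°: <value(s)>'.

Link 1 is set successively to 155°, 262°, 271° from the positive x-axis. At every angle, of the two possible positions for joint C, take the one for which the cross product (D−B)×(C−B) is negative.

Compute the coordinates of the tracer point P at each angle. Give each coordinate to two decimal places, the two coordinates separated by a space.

A=(0,0), D=(10.00,0)
θ=155°: B = A + 2.00·(cos155°, sin155°) = (-1.8126, 0.8452)
θ=155°: |BD| = 11.8428
θ=155°: circle(B,10.00) ∩ circle(D,9.00): a=6.7236, h=7.4023
θ=155°:   candidates: C₊=(5.4221,7.7487) cross=87.664; C₋=(4.3655,-7.0180) cross=-87.664
θ=155°:   branch - wants cross < 0 → take C=(4.3655,-7.0180) (cross=-87.664)
θ=155°: ex = (C−B)/|BC| = (0.6178,-0.7863); ey = (0.7863,0.6178)
θ=155°: P = B + -0.69·ex + -0.85·ey = (-2.9073,0.8627)
θ=262°: B = A + 2.00·(cos262°, sin262°) = (-0.2783, -1.9805)
θ=262°: |BD| = 10.4674
θ=262°: circle(B,10.00) ∩ circle(D,9.00): a=6.1413, h=7.8921
θ=262°:   candidates: C₊=(4.2588,6.9310) cross=82.609; C₋=(7.2453,-8.5680) cross=-82.609
θ=262°:   branch - wants cross < 0 → take C=(7.2453,-8.5680) (cross=-82.609)
θ=262°: ex = (C−B)/|BC| = (0.7524,-0.6588); ey = (0.6588,0.7524)
θ=262°: P = B + -0.69·ex + -0.85·ey = (-1.3574,-2.1655)
θ=271°: B = A + 2.00·(cos271°, sin271°) = (0.0349, -1.9997)
θ=271°: |BD| = 10.1638
θ=271°: circle(B,10.00) ∩ circle(D,9.00): a=6.0166, h=7.9875
θ=271°:   candidates: C₊=(4.3623,7.0155) cross=81.183; C₋=(7.5054,-8.6474) cross=-81.183
θ=271°:   branch - wants cross < 0 → take C=(7.5054,-8.6474) (cross=-81.183)
θ=271°: ex = (C−B)/|BC| = (0.7471,-0.6648); ey = (0.6648,0.7471)
θ=271°: P = B + -0.69·ex + -0.85·ey = (-1.0456,-2.1760)

θ=155°: -2.91 0.86
θ=262°: -1.36 -2.17
θ=271°: -1.05 -2.18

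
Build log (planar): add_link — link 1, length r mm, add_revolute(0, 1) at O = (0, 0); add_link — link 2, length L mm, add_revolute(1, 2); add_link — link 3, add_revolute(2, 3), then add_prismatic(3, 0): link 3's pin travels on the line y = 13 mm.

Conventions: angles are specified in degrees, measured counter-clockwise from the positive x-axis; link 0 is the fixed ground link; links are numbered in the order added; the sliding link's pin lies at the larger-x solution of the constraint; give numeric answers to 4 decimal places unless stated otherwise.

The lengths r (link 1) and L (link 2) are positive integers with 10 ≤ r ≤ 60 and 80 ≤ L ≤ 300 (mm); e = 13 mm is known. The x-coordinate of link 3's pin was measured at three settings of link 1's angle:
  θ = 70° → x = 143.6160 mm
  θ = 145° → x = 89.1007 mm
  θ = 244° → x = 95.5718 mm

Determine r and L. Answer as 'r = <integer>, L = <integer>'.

constraint per measurement: (x − r cos θ)² + (r sin θ − e)² = L²
subtracting the θ₁ and θ₂ equations cancels the r² and L² terms:
r = (x₁² − x₂²) / (2[(x₁cos θ₁ + e sin θ₁) − (x₂cos θ₂ + e sin θ₂)]) = 50.0000 → r = 50
L² = (x₁ − r cos θ₁)² + (r sin θ₁ − e)² = 17160.9986 → L = 131.0000 → L = 131
check at θ₃=244°: x = 95.5718 (printed 95.5718) ✓

r = 50, L = 131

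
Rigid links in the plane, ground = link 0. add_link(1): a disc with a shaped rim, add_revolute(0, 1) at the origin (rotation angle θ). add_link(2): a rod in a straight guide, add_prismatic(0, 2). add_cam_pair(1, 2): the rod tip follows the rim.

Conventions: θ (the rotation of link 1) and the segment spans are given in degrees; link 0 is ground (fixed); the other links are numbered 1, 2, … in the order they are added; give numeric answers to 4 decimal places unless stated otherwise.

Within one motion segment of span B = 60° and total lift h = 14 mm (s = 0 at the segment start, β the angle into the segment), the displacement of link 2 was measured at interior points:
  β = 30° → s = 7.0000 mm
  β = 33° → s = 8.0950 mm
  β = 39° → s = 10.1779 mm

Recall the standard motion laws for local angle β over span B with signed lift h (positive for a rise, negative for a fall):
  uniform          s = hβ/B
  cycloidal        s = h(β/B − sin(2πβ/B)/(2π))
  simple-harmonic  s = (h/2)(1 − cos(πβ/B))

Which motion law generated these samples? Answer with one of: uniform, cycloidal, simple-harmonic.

candidates at β/B = r: uniform s = h·r (linear in β); cycloidal s = h·(r − sin(2πr)/(2π)); simple-harmonic s = (h/2)(1 − cos(πr))
β=30°: printed 7.0000 | uniform 7.0000, cycloidal 7.0000, simple-harmonic 7.0000
β=33°: printed 8.0950 | uniform 7.7000, cycloidal 8.3885, simple-harmonic 8.0950
β=39°: printed 10.1779 | uniform 9.1000, cycloidal 10.9026, simple-harmonic 10.1779
only one law matches every sample → simple-harmonic

simple-harmonic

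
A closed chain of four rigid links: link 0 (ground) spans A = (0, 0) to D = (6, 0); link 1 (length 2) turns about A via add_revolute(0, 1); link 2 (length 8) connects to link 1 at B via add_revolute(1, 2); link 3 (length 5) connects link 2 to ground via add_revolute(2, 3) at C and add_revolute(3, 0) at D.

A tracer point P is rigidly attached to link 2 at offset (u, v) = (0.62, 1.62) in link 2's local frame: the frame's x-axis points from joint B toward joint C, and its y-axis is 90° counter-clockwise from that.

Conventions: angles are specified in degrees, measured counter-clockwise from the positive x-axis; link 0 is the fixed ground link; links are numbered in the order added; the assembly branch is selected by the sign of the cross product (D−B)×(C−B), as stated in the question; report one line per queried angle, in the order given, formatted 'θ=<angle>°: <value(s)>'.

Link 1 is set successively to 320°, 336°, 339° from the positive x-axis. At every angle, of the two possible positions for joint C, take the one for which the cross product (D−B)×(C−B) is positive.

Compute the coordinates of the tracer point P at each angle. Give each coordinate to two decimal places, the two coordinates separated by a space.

A=(0,0), D=(6.00,0)
θ=320°: B = A + 2.00·(cos320°, sin320°) = (1.5321, -1.2856)
θ=320°: |BD| = 4.6492
θ=320°: circle(B,8.00) ∩ circle(D,5.00): a=6.5189, h=4.6373
θ=320°:   candidates: C₊=(6.5145,4.9735) cross=21.560; C₋=(9.0791,-3.9395) cross=-21.560
θ=320°:   branch + wants cross > 0 → take C=(6.5145,4.9735) (cross=21.560)
θ=320°: ex = (C−B)/|BC| = (0.6228,0.7824); ey = (-0.7824,0.6228)
θ=320°: P = B + 0.62·ex + 1.62·ey = (0.6508,0.2084)
θ=336°: B = A + 2.00·(cos336°, sin336°) = (1.8271, -0.8135)
θ=336°: |BD| = 4.2515
θ=336°: circle(B,8.00) ∩ circle(D,5.00): a=6.7124, h=4.3525
θ=336°:   candidates: C₊=(7.5827,4.7429) cross=18.504; C₋=(9.2483,-3.8012) cross=-18.504
θ=336°:   branch + wants cross > 0 → take C=(7.5827,4.7429) (cross=18.504)
θ=336°: ex = (C−B)/|BC| = (0.7194,0.6945); ey = (-0.6945,0.7194)
θ=336°: P = B + 0.62·ex + 1.62·ey = (1.1480,0.7826)
θ=339°: B = A + 2.00·(cos339°, sin339°) = (1.8672, -0.7167)
θ=339°: |BD| = 4.1945
θ=339°: circle(B,8.00) ∩ circle(D,5.00): a=6.7462, h=4.2999
θ=339°:   candidates: C₊=(7.7794,4.6727) cross=18.036; C₋=(9.2489,-3.8006) cross=-18.036
θ=339°:   branch + wants cross > 0 → take C=(7.7794,4.6727) (cross=18.036)
θ=339°: ex = (C−B)/|BC| = (0.7390,0.6737); ey = (-0.6737,0.7390)
θ=339°: P = B + 0.62·ex + 1.62·ey = (1.2340,0.8982)

θ=320°: 0.65 0.21
θ=336°: 1.15 0.78
θ=339°: 1.23 0.90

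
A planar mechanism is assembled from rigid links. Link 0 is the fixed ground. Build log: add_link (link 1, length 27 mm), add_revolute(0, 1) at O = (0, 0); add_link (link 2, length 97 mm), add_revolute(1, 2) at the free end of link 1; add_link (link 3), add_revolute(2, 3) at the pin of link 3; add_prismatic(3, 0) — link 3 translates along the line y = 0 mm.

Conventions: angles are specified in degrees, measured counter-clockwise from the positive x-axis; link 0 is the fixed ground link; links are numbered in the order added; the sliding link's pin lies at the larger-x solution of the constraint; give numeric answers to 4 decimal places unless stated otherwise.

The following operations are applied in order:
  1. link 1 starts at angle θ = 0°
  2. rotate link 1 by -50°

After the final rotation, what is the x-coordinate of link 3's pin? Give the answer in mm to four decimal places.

geometry: r = 27 mm, L = 97 mm, e = 0 mm; θ starts at 0°
rotate link 1 by -50°: θ ← 0° -50° = -50°
crank pin P = (r cos θ, r sin θ) = (17.355265, -20.683200)
h = r sin θ − e = -20.683200 − 0 = -20.683200
x = r cos θ + √(L² − h²) = 17.355265 + 94.769221 = 112.124486

112.1245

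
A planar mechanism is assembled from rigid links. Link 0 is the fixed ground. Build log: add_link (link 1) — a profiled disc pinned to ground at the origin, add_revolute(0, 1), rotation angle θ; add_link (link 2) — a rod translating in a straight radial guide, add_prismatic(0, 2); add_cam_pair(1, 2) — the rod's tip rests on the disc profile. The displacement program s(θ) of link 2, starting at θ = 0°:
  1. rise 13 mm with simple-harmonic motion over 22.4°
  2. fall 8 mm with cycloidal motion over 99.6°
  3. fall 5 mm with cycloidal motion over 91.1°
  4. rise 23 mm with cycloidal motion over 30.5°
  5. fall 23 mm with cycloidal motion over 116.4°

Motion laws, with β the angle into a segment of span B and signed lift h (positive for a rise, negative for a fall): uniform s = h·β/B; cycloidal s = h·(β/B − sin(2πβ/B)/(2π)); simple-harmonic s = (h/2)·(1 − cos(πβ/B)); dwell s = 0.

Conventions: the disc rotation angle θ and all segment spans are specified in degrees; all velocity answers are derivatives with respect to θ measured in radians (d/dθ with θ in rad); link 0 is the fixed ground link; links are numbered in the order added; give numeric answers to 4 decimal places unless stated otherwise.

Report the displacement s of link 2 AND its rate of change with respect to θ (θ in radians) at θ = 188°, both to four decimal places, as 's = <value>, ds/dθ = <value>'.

seg 1 [0°–22.4°] simple-harmonic, h=13: full span → s += 13 → s = 13.0000
seg 2 [22.4°–122°] cycloidal, h=-8: full span → s += -8 → s = 5.0000
seg 3 [122°–213.1°] cycloidal, h=-5: θ=188° here. β=66, B=91.1. -5·(0.7245 − sin(2π·0.7245)/(2π)) = -4.4080 → s = 0.5920
velocity in seg [122°–213.1°] (cycloidal), θ in radians: β = 66° = 1.1519 rad, B = 91.1° = 1.5900 rad; ds/dθ = (h/B)(1 − cos(2πβ/B)) = ((-5)/1.5900)(1 − cos(2π·0.7245)) = -3.646771 mm/rad

s = 0.5920, ds/dθ = -3.6468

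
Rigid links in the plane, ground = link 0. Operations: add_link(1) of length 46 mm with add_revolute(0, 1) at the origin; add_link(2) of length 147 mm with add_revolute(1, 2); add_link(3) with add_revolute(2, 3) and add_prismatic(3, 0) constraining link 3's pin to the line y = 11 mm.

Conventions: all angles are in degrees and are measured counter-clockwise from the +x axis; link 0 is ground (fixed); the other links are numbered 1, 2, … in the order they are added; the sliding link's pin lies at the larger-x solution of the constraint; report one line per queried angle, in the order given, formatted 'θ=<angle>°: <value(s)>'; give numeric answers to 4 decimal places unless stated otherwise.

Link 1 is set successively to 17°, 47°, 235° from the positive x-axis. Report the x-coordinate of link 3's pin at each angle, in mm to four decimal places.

geometry: r = 46 mm, L = 147 mm, e = 11 mm
θ=17°: crank pin P = (r cos θ, r sin θ) = (43.990019, 13.449098)
θ=17°: h = r sin θ − e = 13.449098 − 11 = 2.449098
θ=17°: x = r cos θ + √(L² − h²) = 43.990019 + 146.979597 = 190.969616
θ=47°: crank pin P = (r cos θ, r sin θ) = (31.371925, 33.642270)
θ=47°: h = r sin θ − e = 33.642270 − 11 = 22.642270
θ=47°: x = r cos θ + √(L² − h²) = 31.371925 + 145.245749 = 176.617674
θ=235°: crank pin P = (r cos θ, r sin θ) = (-26.384516, -37.680994)
θ=235°: h = r sin θ − e = -37.680994 − 11 = -48.680994
θ=235°: x = r cos θ + √(L² − h²) = -26.384516 + 138.705302 = 112.320786

θ=17°: 190.9696
θ=47°: 176.6177
θ=235°: 112.3208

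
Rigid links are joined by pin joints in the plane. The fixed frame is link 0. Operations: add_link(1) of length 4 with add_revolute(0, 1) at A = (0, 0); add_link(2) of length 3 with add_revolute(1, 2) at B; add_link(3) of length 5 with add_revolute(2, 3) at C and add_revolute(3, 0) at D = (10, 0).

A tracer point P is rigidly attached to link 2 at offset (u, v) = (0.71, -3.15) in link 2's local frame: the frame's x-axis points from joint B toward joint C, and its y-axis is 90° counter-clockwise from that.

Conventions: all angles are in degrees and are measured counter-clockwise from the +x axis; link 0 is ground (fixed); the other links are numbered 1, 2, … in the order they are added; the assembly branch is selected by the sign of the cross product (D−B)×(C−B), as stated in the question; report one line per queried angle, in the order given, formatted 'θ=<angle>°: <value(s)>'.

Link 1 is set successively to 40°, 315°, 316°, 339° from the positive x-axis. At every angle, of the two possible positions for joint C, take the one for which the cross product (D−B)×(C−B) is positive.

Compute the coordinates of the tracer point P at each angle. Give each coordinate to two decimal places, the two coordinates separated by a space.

A=(0,0), D=(10.00,0)
θ=40°: B = A + 4.00·(cos40°, sin40°) = (3.0642, 2.5712)
θ=40°: |BD| = 7.3971
θ=40°: circle(B,3.00) ∩ circle(D,5.00): a=2.6170, h=1.4667
θ=40°:   candidates: C₊=(6.0278,3.0367) cross=10.849; C₋=(5.0082,0.2862) cross=-10.849
θ=40°:   branch + wants cross > 0 → take C=(6.0278,3.0367) (cross=10.849)
θ=40°: ex = (C−B)/|BC| = (0.9879,0.1552); ey = (-0.1552,0.9879)
θ=40°: P = B + 0.71·ex + -3.15·ey = (4.2545,-0.4305)
θ=315°: B = A + 4.00·(cos315°, sin315°) = (2.8284, -2.8284)
θ=315°: |BD| = 7.7092
θ=315°: circle(B,3.00) ∩ circle(D,5.00): a=2.8169, h=1.0321
θ=315°:   candidates: C₊=(5.0702,-0.8348) cross=7.957; C₋=(5.8275,-2.7551) cross=-7.957
θ=315°:   branch + wants cross > 0 → take C=(5.0702,-0.8348) (cross=7.957)
θ=315°: ex = (C−B)/|BC| = (0.7473,0.6645); ey = (-0.6645,0.7473)
θ=315°: P = B + 0.71·ex + -3.15·ey = (5.4523,-4.7104)
θ=316°: B = A + 4.00·(cos316°, sin316°) = (2.8774, -2.7786)
θ=316°: |BD| = 7.6454
θ=316°: circle(B,3.00) ∩ circle(D,5.00): a=2.7763, h=1.1366
θ=316°:   candidates: C₊=(5.0508,-0.7107) cross=8.690; C₋=(5.8769,-2.8285) cross=-8.690
θ=316°:   branch + wants cross > 0 → take C=(5.0508,-0.7107) (cross=8.690)
θ=316°: ex = (C−B)/|BC| = (0.7245,0.6893); ey = (-0.6893,0.7245)
θ=316°: P = B + 0.71·ex + -3.15·ey = (5.5630,-4.5713)
θ=339°: B = A + 4.00·(cos339°, sin339°) = (3.7343, -1.4335)
θ=339°: |BD| = 6.4276
θ=339°: circle(B,3.00) ∩ circle(D,5.00): a=1.9691, h=2.2633
θ=339°:   candidates: C₊=(5.1491,1.2120) cross=14.547; C₋=(6.1586,-3.2006) cross=-14.547
θ=339°:   branch + wants cross > 0 → take C=(5.1491,1.2120) (cross=14.547)
θ=339°: ex = (C−B)/|BC| = (0.4716,0.8818); ey = (-0.8818,0.4716)
θ=339°: P = B + 0.71·ex + -3.15·ey = (6.8469,-2.2929)

θ=40°: 4.25 -0.43
θ=315°: 5.45 -4.71
θ=316°: 5.56 -4.57
θ=339°: 6.85 -2.29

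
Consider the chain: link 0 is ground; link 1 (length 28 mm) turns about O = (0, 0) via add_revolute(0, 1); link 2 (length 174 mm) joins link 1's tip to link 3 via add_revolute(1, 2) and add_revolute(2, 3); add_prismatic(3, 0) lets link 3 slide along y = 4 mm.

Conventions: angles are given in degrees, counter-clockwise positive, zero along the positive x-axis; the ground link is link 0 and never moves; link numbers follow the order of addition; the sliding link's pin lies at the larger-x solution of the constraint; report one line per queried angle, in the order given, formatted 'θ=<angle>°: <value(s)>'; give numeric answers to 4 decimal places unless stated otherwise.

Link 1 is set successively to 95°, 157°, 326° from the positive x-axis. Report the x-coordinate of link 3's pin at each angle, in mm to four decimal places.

geometry: r = 28 mm, L = 174 mm, e = 4 mm
θ=95°: crank pin P = (r cos θ, r sin θ) = (-2.440361, 27.893452)
θ=95°: h = r sin θ − e = 27.893452 − 4 = 23.893452
θ=95°: x = r cos θ + √(L² − h²) = -2.440361 + 172.351684 = 169.911323
θ=157°: crank pin P = (r cos θ, r sin θ) = (-25.774136, 10.940472)
θ=157°: h = r sin θ − e = 10.940472 − 4 = 6.940472
θ=157°: x = r cos θ + √(L² − h²) = -25.774136 + 173.861525 = 148.087389
θ=326°: crank pin P = (r cos θ, r sin θ) = (23.213052, -15.657401)
θ=326°: h = r sin θ − e = -15.657401 − 4 = -19.657401
θ=326°: x = r cos θ + √(L² − h²) = 23.213052 + 172.886051 = 196.099103

θ=95°: 169.9113
θ=157°: 148.0874
θ=326°: 196.0991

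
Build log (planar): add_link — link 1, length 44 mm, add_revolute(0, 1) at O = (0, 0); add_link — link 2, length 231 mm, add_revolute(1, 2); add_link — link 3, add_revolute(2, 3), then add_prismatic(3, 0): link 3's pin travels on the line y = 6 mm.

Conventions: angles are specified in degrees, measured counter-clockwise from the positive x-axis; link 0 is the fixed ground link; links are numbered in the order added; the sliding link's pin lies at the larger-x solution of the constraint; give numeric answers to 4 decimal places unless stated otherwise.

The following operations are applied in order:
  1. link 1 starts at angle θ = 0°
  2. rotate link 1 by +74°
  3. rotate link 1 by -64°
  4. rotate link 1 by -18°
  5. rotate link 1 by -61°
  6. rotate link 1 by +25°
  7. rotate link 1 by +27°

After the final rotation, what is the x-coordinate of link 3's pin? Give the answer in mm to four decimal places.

geometry: r = 44 mm, L = 231 mm, e = 6 mm; θ starts at 0°
rotate link 1 by +74°: θ ← 0° +74° = 74°
rotate link 1 by -64°: θ ← 74° -64° = 10°
rotate link 1 by -18°: θ ← 10° -18° = -8°
rotate link 1 by -61°: θ ← -8° -61° = -69°
rotate link 1 by +25°: θ ← -69° +25° = -44°
rotate link 1 by +27°: θ ← -44° +27° = -17°
crank pin P = (r cos θ, r sin θ) = (42.077409, -12.864355)
h = r sin θ − e = -12.864355 − 6 = -18.864355
x = r cos θ + √(L² − h²) = 42.077409 + 230.228443 = 272.305853

272.3059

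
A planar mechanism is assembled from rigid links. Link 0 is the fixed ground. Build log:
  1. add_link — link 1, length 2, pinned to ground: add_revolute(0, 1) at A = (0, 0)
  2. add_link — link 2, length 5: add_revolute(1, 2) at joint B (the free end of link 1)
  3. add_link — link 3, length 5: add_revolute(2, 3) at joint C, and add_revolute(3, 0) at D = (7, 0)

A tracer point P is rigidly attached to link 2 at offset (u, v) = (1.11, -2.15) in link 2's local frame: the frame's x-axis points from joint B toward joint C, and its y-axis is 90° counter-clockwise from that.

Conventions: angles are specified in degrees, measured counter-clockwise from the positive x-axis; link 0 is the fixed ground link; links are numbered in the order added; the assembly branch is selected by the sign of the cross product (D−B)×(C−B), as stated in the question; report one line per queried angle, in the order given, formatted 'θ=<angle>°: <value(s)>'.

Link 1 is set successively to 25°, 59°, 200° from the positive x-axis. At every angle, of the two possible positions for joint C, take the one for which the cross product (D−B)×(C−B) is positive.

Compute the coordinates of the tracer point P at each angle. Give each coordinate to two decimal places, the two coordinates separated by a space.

A=(0,0), D=(7.00,0)
θ=25°: B = A + 2.00·(cos25°, sin25°) = (1.8126, 0.8452)
θ=25°: |BD| = 5.2558
θ=25°: circle(B,5.00) ∩ circle(D,5.00): a=2.6279, h=4.2537
θ=25°:   candidates: C₊=(5.0904,4.6210) cross=22.357; C₋=(3.7222,-3.7757) cross=-22.357
θ=25°:   branch + wants cross > 0 → take C=(5.0904,4.6210) (cross=22.357)
θ=25°: ex = (C−B)/|BC| = (0.6556,0.7551); ey = (-0.7551,0.6556)
θ=25°: P = B + 1.11·ex + -2.15·ey = (4.1638,0.2740)
θ=59°: B = A + 2.00·(cos59°, sin59°) = (1.0301, 1.7143)
θ=59°: |BD| = 6.2112
θ=59°: circle(B,5.00) ∩ circle(D,5.00): a=3.1056, h=3.9186
θ=59°:   candidates: C₊=(5.0966,4.6235) cross=24.339; C₋=(2.9335,-2.9092) cross=-24.339
θ=59°:   branch + wants cross > 0 → take C=(5.0966,4.6235) (cross=24.339)
θ=59°: ex = (C−B)/|BC| = (0.8133,0.5818); ey = (-0.5818,0.8133)
θ=59°: P = B + 1.11·ex + -2.15·ey = (3.1838,0.6116)
θ=200°: B = A + 2.00·(cos200°, sin200°) = (-1.8794, -0.6840)
θ=200°: |BD| = 8.9057
θ=200°: circle(B,5.00) ∩ circle(D,5.00): a=4.4528, h=2.2742
θ=200°:   candidates: C₊=(2.3856,1.9255) cross=20.254; C₋=(2.7350,-2.6095) cross=-20.254
θ=200°:   branch + wants cross > 0 → take C=(2.3856,1.9255) (cross=20.254)
θ=200°: ex = (C−B)/|BC| = (0.8530,0.5219); ey = (-0.5219,0.8530)
θ=200°: P = B + 1.11·ex + -2.15·ey = (0.1895,-1.9387)

θ=25°: 4.16 0.27
θ=59°: 3.18 0.61
θ=200°: 0.19 -1.94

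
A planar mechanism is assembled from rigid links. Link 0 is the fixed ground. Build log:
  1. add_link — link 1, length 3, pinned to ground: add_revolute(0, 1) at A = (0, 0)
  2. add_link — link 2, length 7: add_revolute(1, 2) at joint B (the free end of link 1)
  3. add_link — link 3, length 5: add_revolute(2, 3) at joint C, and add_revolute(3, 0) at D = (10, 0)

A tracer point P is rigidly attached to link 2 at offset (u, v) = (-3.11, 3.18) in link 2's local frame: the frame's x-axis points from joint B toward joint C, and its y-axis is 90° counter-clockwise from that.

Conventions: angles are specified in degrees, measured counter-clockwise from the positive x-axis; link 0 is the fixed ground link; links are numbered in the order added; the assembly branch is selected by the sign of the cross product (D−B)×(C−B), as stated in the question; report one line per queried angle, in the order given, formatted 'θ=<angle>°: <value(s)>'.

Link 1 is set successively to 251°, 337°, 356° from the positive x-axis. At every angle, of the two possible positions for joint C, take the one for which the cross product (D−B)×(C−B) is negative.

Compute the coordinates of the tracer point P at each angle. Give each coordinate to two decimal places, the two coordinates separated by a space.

A=(0,0), D=(10.00,0)
θ=251°: B = A + 3.00·(cos251°, sin251°) = (-0.9767, -2.8366)
θ=251°: |BD| = 11.3373
θ=251°: circle(B,7.00) ∩ circle(D,5.00): a=6.7271, h=1.9355
θ=251°:   candidates: C₊=(5.0522,0.7205) cross=21.943; C₋=(6.0207,-3.0274) cross=-21.943
θ=251°:   branch - wants cross < 0 → take C=(6.0207,-3.0274) (cross=-21.943)
θ=251°: ex = (C−B)/|BC| = (0.9996,-0.0273); ey = (0.0273,0.9996)
θ=251°: P = B + -3.11·ex + 3.18·ey = (-3.9989,0.4270)
θ=337°: B = A + 3.00·(cos337°, sin337°) = (2.7615, -1.1722)
θ=337°: |BD| = 7.3328
θ=337°: circle(B,7.00) ∩ circle(D,5.00): a=5.3029, h=4.5694
θ=337°:   candidates: C₊=(7.2657,4.1862) cross=33.506; C₋=(8.7266,-4.8351) cross=-33.506
θ=337°:   branch - wants cross < 0 → take C=(8.7266,-4.8351) (cross=-33.506)
θ=337°: ex = (C−B)/|BC| = (0.8522,-0.5233); ey = (0.5233,0.8522)
θ=337°: P = B + -3.11·ex + 3.18·ey = (1.7753,3.1651)
θ=356°: B = A + 3.00·(cos356°, sin356°) = (2.9927, -0.2093)
θ=356°: |BD| = 7.0104
θ=356°: circle(B,7.00) ∩ circle(D,5.00): a=5.2170, h=4.6673
θ=356°:   candidates: C₊=(8.0680,4.6117) cross=32.720; C₋=(8.3466,-4.7187) cross=-32.720
θ=356°:   branch - wants cross < 0 → take C=(8.3466,-4.7187) (cross=-32.720)
θ=356°: ex = (C−B)/|BC| = (0.7648,-0.6442); ey = (0.6442,0.7648)
θ=356°: P = B + -3.11·ex + 3.18·ey = (2.6626,4.2264)

θ=251°: -4.00 0.43
θ=337°: 1.78 3.17
θ=356°: 2.66 4.23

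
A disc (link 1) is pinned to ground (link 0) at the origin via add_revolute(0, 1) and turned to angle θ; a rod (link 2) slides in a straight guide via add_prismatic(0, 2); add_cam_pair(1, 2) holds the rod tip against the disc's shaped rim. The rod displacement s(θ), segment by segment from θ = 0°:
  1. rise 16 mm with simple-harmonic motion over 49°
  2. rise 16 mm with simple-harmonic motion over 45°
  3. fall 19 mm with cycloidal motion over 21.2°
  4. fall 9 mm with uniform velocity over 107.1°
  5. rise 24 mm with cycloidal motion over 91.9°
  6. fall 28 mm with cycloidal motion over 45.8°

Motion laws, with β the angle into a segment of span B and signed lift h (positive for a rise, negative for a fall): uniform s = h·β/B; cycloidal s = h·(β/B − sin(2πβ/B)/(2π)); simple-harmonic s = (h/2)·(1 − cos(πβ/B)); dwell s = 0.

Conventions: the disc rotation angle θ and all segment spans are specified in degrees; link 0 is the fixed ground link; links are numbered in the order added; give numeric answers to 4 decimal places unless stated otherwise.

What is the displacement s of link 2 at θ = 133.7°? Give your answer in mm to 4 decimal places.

segment 1 (0° to 49°, simple-harmonic, h = 16) is passed completely: s = 0.0000 + (16) = 16.0000
segment 2 (49° to 94°, simple-harmonic, h = 16) is passed completely: s = 16.0000 + (16) = 32.0000
segment 3 (94° to 115.2°, cycloidal, h = -19) is passed completely: s = 32.0000 + (-19) = 13.0000
θ = 133.7° falls in segment 4 (115.2° to 222.3°, uniform, h = -9): β = 133.7 − 115.2 = 18.5°, B = 107.1°; Δs = -9·18.5/107.1 = -1.5546; s = 13.0000 − 1.5546 = 11.4454

11.4454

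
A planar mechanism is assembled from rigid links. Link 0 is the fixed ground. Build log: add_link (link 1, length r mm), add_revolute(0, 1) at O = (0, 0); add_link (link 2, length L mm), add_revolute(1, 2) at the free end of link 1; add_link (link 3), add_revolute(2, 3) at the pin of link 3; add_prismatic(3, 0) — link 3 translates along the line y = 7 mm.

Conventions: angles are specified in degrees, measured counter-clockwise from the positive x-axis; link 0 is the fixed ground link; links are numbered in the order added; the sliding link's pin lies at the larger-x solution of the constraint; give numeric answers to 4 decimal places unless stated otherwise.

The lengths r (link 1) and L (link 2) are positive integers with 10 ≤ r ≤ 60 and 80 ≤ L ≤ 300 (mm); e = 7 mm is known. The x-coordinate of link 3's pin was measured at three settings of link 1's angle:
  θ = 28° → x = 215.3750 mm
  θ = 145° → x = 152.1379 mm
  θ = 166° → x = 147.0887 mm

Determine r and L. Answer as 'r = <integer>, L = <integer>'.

constraint per measurement: (x − r cos θ)² + (r sin θ − e)² = L²
subtracting the θ₁ and θ₂ equations cancels the r² and L² terms:
r = (x₁² − x₂²) / (2[(x₁cos θ₁ + e sin θ₁) − (x₂cos θ₂ + e sin θ₂)]) = 37.0000 → r = 37
L² = (x₁ − r cos θ₁)² + (r sin θ₁ − e)² = 33489.0064 → L = 183.0000 → L = 183
check at θ₃=166°: x = 147.0887 (printed 147.0887) ✓

r = 37, L = 183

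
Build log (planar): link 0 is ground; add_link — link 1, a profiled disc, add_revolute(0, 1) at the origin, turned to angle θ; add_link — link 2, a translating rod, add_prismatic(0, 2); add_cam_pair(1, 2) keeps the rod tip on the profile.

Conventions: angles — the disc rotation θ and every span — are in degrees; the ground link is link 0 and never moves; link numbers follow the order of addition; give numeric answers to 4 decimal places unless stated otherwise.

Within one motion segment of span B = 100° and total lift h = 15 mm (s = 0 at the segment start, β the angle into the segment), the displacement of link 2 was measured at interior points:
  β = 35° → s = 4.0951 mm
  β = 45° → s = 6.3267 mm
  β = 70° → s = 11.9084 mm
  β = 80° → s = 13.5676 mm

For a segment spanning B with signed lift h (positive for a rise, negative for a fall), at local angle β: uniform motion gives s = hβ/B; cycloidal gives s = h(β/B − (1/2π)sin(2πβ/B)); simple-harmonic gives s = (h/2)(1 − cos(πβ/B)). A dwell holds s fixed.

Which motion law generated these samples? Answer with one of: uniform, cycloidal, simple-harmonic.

candidates at β/B = r: uniform s = h·r (linear in β); cycloidal s = h·(r − sin(2πr)/(2π)); simple-harmonic s = (h/2)(1 − cos(πr))
β=35°: printed 4.0951 | uniform 5.2500, cycloidal 3.3186, simple-harmonic 4.0951
β=45°: printed 6.3267 | uniform 6.7500, cycloidal 6.0123, simple-harmonic 6.3267
β=70°: printed 11.9084 | uniform 10.5000, cycloidal 12.7705, simple-harmonic 11.9084
β=80°: printed 13.5676 | uniform 12.0000, cycloidal 14.2705, simple-harmonic 13.5676
only one law matches every sample → simple-harmonic

simple-harmonic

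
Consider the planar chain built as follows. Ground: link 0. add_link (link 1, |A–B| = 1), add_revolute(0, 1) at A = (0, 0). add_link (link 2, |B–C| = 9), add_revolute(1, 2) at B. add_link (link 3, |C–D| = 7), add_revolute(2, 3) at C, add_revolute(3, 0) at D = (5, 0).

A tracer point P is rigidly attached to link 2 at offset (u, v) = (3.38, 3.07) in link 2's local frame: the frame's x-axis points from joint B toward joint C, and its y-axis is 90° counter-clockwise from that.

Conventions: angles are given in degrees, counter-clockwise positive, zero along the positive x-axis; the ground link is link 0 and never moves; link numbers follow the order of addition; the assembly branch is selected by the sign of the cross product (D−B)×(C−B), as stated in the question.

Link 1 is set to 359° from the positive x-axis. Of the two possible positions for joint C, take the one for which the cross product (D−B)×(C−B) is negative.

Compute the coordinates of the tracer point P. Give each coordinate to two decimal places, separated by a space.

A=(0,0), D=(5.00,0)
B = A + 1.00·(cos359°, sin359°) = (0.9998, -0.0175)
|BD| = 4.0002
circle(B,9.00) ∩ circle(D,7.00): a=5.9999, h=6.7083
  candidates: C₊=(6.9704,6.7169) cross=26.834; C₋=(7.0290,-6.6995) cross=-26.834
  branch - wants cross < 0 → take C=(7.0290,-6.6995) (cross=-26.834)
ex = (C−B)/|BC| = (0.6699,-0.7424); ey = (0.7424,0.6699)
P = B + 3.38·ex + 3.07·ey = (5.5434,-0.4703)

5.54 -0.47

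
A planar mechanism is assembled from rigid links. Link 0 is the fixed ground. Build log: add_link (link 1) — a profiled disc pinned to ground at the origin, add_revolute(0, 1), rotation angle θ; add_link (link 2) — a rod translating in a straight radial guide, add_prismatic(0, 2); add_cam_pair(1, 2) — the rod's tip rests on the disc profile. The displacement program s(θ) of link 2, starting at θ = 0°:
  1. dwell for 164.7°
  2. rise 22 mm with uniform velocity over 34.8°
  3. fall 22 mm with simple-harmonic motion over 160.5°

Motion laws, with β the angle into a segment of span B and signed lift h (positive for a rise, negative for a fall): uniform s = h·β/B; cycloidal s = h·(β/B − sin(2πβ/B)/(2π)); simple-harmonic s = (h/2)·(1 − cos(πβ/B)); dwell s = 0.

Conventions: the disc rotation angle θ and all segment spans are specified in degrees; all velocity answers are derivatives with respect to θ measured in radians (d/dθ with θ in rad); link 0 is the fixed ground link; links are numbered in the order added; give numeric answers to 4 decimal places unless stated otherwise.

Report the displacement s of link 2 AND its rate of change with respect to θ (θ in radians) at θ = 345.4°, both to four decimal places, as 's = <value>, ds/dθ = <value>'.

seg 1 [0°–164.7°] dwell: s stays 0.0000
seg 2 [164.7°–199.5°] uniform, h=22: full span → s += 22 → s = 22.0000
seg 3 [199.5°–360°] simple-harmonic, h=-22: θ=345.4° here. β=145.9, B=160.5. -22/2·(1 − cos(π·0.9090)) = -21.5539 → s = 0.4461
velocity in seg [199.5°–360°] (simple-harmonic), θ in radians: β = 145.9° = 2.5464 rad, B = 160.5° = 2.8013 rad; ds/dθ = (πh/(2B)) sin(πβ/B) = (π·(-22)/(2·2.8013)) sin(π·0.9090) = -3.477685 mm/rad

s = 0.4461, ds/dθ = -3.4777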